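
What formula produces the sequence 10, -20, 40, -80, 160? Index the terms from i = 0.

Check ratios: -20 / 10 = -2.0
Common ratio r = -2.
First term a = 10.
Formula: S_i = 10 * (-2)^i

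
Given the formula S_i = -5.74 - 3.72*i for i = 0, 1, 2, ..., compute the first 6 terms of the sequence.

This is an arithmetic sequence.
i=0: S_0 = -5.74 + -3.72*0 = -5.74
i=1: S_1 = -5.74 + -3.72*1 = -9.46
i=2: S_2 = -5.74 + -3.72*2 = -13.18
i=3: S_3 = -5.74 + -3.72*3 = -16.9
i=4: S_4 = -5.74 + -3.72*4 = -20.62
i=5: S_5 = -5.74 + -3.72*5 = -24.34
The first 6 terms are: [-5.74, -9.46, -13.18, -16.9, -20.62, -24.34]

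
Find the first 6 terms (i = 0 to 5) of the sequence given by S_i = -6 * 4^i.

This is a geometric sequence.
i=0: S_0 = -6 * 4^0 = -6
i=1: S_1 = -6 * 4^1 = -24
i=2: S_2 = -6 * 4^2 = -96
i=3: S_3 = -6 * 4^3 = -384
i=4: S_4 = -6 * 4^4 = -1536
i=5: S_5 = -6 * 4^5 = -6144
The first 6 terms are: [-6, -24, -96, -384, -1536, -6144]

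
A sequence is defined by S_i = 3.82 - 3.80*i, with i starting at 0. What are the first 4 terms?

This is an arithmetic sequence.
i=0: S_0 = 3.82 + -3.8*0 = 3.82
i=1: S_1 = 3.82 + -3.8*1 = 0.02
i=2: S_2 = 3.82 + -3.8*2 = -3.78
i=3: S_3 = 3.82 + -3.8*3 = -7.58
The first 4 terms are: [3.82, 0.02, -3.78, -7.58]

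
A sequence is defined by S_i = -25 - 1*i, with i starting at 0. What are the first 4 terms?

This is an arithmetic sequence.
i=0: S_0 = -25 + -1*0 = -25
i=1: S_1 = -25 + -1*1 = -26
i=2: S_2 = -25 + -1*2 = -27
i=3: S_3 = -25 + -1*3 = -28
The first 4 terms are: [-25, -26, -27, -28]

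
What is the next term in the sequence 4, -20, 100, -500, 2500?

Ratios: -20 / 4 = -5.0
This is a geometric sequence with common ratio r = -5.
Next term = 2500 * -5 = -12500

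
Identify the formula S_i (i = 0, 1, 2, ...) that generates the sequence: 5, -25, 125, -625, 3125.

Check ratios: -25 / 5 = -5.0
Common ratio r = -5.
First term a = 5.
Formula: S_i = 5 * (-5)^i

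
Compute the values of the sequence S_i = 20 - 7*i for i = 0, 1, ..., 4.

This is an arithmetic sequence.
i=0: S_0 = 20 + -7*0 = 20
i=1: S_1 = 20 + -7*1 = 13
i=2: S_2 = 20 + -7*2 = 6
i=3: S_3 = 20 + -7*3 = -1
i=4: S_4 = 20 + -7*4 = -8
The first 5 terms are: [20, 13, 6, -1, -8]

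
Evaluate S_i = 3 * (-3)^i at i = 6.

S_6 = 3 * (-3)^6 = 3 * 729 = 2187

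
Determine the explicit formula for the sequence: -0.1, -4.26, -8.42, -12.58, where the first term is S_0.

Check differences: -4.26 - -0.1 = -4.16
-8.42 - -4.26 = -4.16
Common difference d = -4.16.
First term a = -0.1.
Formula: S_i = -0.10 - 4.16*i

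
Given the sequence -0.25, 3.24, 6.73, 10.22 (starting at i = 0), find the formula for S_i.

Check differences: 3.24 - -0.25 = 3.49
6.73 - 3.24 = 3.49
Common difference d = 3.49.
First term a = -0.25.
Formula: S_i = -0.25 + 3.49*i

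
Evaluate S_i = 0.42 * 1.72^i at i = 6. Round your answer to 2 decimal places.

S_6 = 0.42 * 1.72^6 ≈ 0.42 * 25.8923 ≈ 10.87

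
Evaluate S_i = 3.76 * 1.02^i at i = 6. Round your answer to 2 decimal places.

S_6 = 3.76 * 1.02^6 ≈ 3.76 * 1.1262 ≈ 4.23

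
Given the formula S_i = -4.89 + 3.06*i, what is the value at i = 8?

S_8 = -4.89 + 3.06*8 = -4.89 + 24.48 = 19.59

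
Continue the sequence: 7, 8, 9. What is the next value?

Differences: 8 - 7 = 1
This is an arithmetic sequence with common difference d = 1.
Next term = 9 + 1 = 10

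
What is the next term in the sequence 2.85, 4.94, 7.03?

Differences: 4.94 - 2.85 = 2.09
This is an arithmetic sequence with common difference d = 2.09.
Next term = 7.03 + 2.09 = 9.12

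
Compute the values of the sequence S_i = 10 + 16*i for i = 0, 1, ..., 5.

This is an arithmetic sequence.
i=0: S_0 = 10 + 16*0 = 10
i=1: S_1 = 10 + 16*1 = 26
i=2: S_2 = 10 + 16*2 = 42
i=3: S_3 = 10 + 16*3 = 58
i=4: S_4 = 10 + 16*4 = 74
i=5: S_5 = 10 + 16*5 = 90
The first 6 terms are: [10, 26, 42, 58, 74, 90]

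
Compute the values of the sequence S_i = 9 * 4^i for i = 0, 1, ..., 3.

This is a geometric sequence.
i=0: S_0 = 9 * 4^0 = 9
i=1: S_1 = 9 * 4^1 = 36
i=2: S_2 = 9 * 4^2 = 144
i=3: S_3 = 9 * 4^3 = 576
The first 4 terms are: [9, 36, 144, 576]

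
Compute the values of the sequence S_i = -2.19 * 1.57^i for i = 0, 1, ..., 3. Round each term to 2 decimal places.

This is a geometric sequence.
i=0: S_0 = -2.19 * 1.57^0 = -2.19
i=1: S_1 = -2.19 * 1.57^1 ≈ -3.44
i=2: S_2 = -2.19 * 1.57^2 ≈ -5.4
i=3: S_3 = -2.19 * 1.57^3 ≈ -8.48
The first 4 terms are: [-2.19, -3.44, -5.4, -8.48]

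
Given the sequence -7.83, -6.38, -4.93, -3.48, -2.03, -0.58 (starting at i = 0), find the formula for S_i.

Check differences: -6.38 - -7.83 = 1.45
-4.93 - -6.38 = 1.45
Common difference d = 1.45.
First term a = -7.83.
Formula: S_i = -7.83 + 1.45*i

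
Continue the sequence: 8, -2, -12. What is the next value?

Differences: -2 - 8 = -10
This is an arithmetic sequence with common difference d = -10.
Next term = -12 + -10 = -22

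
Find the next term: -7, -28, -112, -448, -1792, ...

Ratios: -28 / -7 = 4.0
This is a geometric sequence with common ratio r = 4.
Next term = -1792 * 4 = -7168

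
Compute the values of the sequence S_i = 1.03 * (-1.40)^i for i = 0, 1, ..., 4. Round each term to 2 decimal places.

This is a geometric sequence.
i=0: S_0 = 1.03 * (-1.4)^0 = 1.03
i=1: S_1 = 1.03 * (-1.4)^1 ≈ -1.44
i=2: S_2 = 1.03 * (-1.4)^2 ≈ 2.02
i=3: S_3 = 1.03 * (-1.4)^3 ≈ -2.83
i=4: S_4 = 1.03 * (-1.4)^4 ≈ 3.96
The first 5 terms are: [1.03, -1.44, 2.02, -2.83, 3.96]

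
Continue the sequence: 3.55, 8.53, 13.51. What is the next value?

Differences: 8.53 - 3.55 = 4.98
This is an arithmetic sequence with common difference d = 4.98.
Next term = 13.51 + 4.98 = 18.49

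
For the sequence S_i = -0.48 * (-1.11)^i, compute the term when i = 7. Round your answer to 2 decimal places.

S_7 = -0.48 * (-1.11)^7 ≈ -0.48 * -2.0762 ≈ 1.0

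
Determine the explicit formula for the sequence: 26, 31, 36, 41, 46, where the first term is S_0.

Check differences: 31 - 26 = 5
36 - 31 = 5
Common difference d = 5.
First term a = 26.
Formula: S_i = 26 + 5*i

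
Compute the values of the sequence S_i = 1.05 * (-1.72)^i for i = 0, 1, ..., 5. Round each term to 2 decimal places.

This is a geometric sequence.
i=0: S_0 = 1.05 * (-1.72)^0 = 1.05
i=1: S_1 = 1.05 * (-1.72)^1 ≈ -1.81
i=2: S_2 = 1.05 * (-1.72)^2 ≈ 3.11
i=3: S_3 = 1.05 * (-1.72)^3 ≈ -5.34
i=4: S_4 = 1.05 * (-1.72)^4 ≈ 9.19
i=5: S_5 = 1.05 * (-1.72)^5 ≈ -15.81
The first 6 terms are: [1.05, -1.81, 3.11, -5.34, 9.19, -15.81]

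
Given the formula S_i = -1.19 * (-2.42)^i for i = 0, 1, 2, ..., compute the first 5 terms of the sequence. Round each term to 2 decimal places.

This is a geometric sequence.
i=0: S_0 = -1.19 * (-2.42)^0 = -1.19
i=1: S_1 = -1.19 * (-2.42)^1 ≈ 2.88
i=2: S_2 = -1.19 * (-2.42)^2 ≈ -6.97
i=3: S_3 = -1.19 * (-2.42)^3 ≈ 16.87
i=4: S_4 = -1.19 * (-2.42)^4 ≈ -40.81
The first 5 terms are: [-1.19, 2.88, -6.97, 16.87, -40.81]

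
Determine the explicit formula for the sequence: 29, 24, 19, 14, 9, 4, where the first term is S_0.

Check differences: 24 - 29 = -5
19 - 24 = -5
Common difference d = -5.
First term a = 29.
Formula: S_i = 29 - 5*i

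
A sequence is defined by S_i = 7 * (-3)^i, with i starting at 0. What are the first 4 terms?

This is a geometric sequence.
i=0: S_0 = 7 * (-3)^0 = 7
i=1: S_1 = 7 * (-3)^1 = -21
i=2: S_2 = 7 * (-3)^2 = 63
i=3: S_3 = 7 * (-3)^3 = -189
The first 4 terms are: [7, -21, 63, -189]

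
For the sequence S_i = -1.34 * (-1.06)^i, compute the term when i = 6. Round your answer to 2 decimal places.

S_6 = -1.34 * (-1.06)^6 ≈ -1.34 * 1.4185 ≈ -1.9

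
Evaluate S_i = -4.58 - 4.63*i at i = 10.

S_10 = -4.58 + -4.63*10 = -4.58 + -46.3 = -50.88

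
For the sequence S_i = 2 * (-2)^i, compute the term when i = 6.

S_6 = 2 * (-2)^6 = 2 * 64 = 128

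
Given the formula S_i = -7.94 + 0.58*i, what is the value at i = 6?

S_6 = -7.94 + 0.58*6 = -7.94 + 3.48 = -4.46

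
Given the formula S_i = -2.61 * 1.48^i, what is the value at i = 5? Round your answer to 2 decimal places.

S_5 = -2.61 * 1.48^5 ≈ -2.61 * 7.1008 ≈ -18.53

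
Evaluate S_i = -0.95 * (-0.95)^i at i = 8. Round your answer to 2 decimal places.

S_8 = -0.95 * (-0.95)^8 ≈ -0.95 * 0.6634 ≈ -0.63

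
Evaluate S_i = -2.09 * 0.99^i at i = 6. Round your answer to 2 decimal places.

S_6 = -2.09 * 0.99^6 ≈ -2.09 * 0.9415 ≈ -1.97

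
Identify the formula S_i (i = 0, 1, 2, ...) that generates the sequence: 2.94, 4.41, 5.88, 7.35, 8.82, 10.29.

Check differences: 4.41 - 2.94 = 1.47
5.88 - 4.41 = 1.47
Common difference d = 1.47.
First term a = 2.94.
Formula: S_i = 2.94 + 1.47*i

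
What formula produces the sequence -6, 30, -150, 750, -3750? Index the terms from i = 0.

Check ratios: 30 / -6 = -5.0
Common ratio r = -5.
First term a = -6.
Formula: S_i = -6 * (-5)^i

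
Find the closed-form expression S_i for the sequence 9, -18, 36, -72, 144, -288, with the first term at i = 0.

Check ratios: -18 / 9 = -2.0
Common ratio r = -2.
First term a = 9.
Formula: S_i = 9 * (-2)^i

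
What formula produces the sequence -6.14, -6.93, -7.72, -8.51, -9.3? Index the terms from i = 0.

Check differences: -6.93 - -6.14 = -0.79
-7.72 - -6.93 = -0.79
Common difference d = -0.79.
First term a = -6.14.
Formula: S_i = -6.14 - 0.79*i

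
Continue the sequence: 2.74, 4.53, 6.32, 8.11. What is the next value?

Differences: 4.53 - 2.74 = 1.79
This is an arithmetic sequence with common difference d = 1.79.
Next term = 8.11 + 1.79 = 9.9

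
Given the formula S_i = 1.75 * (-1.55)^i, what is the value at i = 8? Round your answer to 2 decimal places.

S_8 = 1.75 * (-1.55)^8 ≈ 1.75 * 33.3161 ≈ 58.3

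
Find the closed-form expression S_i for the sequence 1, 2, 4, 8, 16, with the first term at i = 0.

Check ratios: 2 / 1 = 2.0
Common ratio r = 2.
First term a = 1.
Formula: S_i = 1 * 2^i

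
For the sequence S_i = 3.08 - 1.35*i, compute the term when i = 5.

S_5 = 3.08 + -1.35*5 = 3.08 + -6.75 = -3.67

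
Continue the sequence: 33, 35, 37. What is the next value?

Differences: 35 - 33 = 2
This is an arithmetic sequence with common difference d = 2.
Next term = 37 + 2 = 39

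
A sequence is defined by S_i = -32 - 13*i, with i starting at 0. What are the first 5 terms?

This is an arithmetic sequence.
i=0: S_0 = -32 + -13*0 = -32
i=1: S_1 = -32 + -13*1 = -45
i=2: S_2 = -32 + -13*2 = -58
i=3: S_3 = -32 + -13*3 = -71
i=4: S_4 = -32 + -13*4 = -84
The first 5 terms are: [-32, -45, -58, -71, -84]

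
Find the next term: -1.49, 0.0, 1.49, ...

Differences: 0.0 - -1.49 = 1.49
This is an arithmetic sequence with common difference d = 1.49.
Next term = 1.49 + 1.49 = 2.98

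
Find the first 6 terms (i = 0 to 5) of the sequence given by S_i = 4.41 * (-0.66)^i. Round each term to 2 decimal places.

This is a geometric sequence.
i=0: S_0 = 4.41 * (-0.66)^0 = 4.41
i=1: S_1 = 4.41 * (-0.66)^1 ≈ -2.91
i=2: S_2 = 4.41 * (-0.66)^2 ≈ 1.92
i=3: S_3 = 4.41 * (-0.66)^3 ≈ -1.27
i=4: S_4 = 4.41 * (-0.66)^4 ≈ 0.84
i=5: S_5 = 4.41 * (-0.66)^5 ≈ -0.55
The first 6 terms are: [4.41, -2.91, 1.92, -1.27, 0.84, -0.55]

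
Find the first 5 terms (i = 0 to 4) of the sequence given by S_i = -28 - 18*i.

This is an arithmetic sequence.
i=0: S_0 = -28 + -18*0 = -28
i=1: S_1 = -28 + -18*1 = -46
i=2: S_2 = -28 + -18*2 = -64
i=3: S_3 = -28 + -18*3 = -82
i=4: S_4 = -28 + -18*4 = -100
The first 5 terms are: [-28, -46, -64, -82, -100]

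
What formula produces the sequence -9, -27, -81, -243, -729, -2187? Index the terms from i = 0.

Check ratios: -27 / -9 = 3.0
Common ratio r = 3.
First term a = -9.
Formula: S_i = -9 * 3^i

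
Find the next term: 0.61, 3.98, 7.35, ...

Differences: 3.98 - 0.61 = 3.37
This is an arithmetic sequence with common difference d = 3.37.
Next term = 7.35 + 3.37 = 10.72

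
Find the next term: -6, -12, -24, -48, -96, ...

Ratios: -12 / -6 = 2.0
This is a geometric sequence with common ratio r = 2.
Next term = -96 * 2 = -192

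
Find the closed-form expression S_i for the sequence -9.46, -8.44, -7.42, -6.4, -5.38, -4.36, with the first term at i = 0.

Check differences: -8.44 - -9.46 = 1.02
-7.42 - -8.44 = 1.02
Common difference d = 1.02.
First term a = -9.46.
Formula: S_i = -9.46 + 1.02*i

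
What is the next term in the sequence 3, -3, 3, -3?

Ratios: -3 / 3 = -1.0
This is a geometric sequence with common ratio r = -1.
Next term = -3 * -1 = 3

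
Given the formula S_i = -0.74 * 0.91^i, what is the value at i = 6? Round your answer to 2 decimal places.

S_6 = -0.74 * 0.91^6 ≈ -0.74 * 0.5679 ≈ -0.42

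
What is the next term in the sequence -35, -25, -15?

Differences: -25 - -35 = 10
This is an arithmetic sequence with common difference d = 10.
Next term = -15 + 10 = -5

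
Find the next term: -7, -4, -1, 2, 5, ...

Differences: -4 - -7 = 3
This is an arithmetic sequence with common difference d = 3.
Next term = 5 + 3 = 8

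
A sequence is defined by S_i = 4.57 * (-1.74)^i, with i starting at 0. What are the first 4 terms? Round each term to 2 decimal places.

This is a geometric sequence.
i=0: S_0 = 4.57 * (-1.74)^0 = 4.57
i=1: S_1 = 4.57 * (-1.74)^1 ≈ -7.95
i=2: S_2 = 4.57 * (-1.74)^2 ≈ 13.84
i=3: S_3 = 4.57 * (-1.74)^3 ≈ -24.07
The first 4 terms are: [4.57, -7.95, 13.84, -24.07]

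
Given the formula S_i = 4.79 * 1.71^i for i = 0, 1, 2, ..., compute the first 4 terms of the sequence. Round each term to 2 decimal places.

This is a geometric sequence.
i=0: S_0 = 4.79 * 1.71^0 = 4.79
i=1: S_1 = 4.79 * 1.71^1 ≈ 8.19
i=2: S_2 = 4.79 * 1.71^2 ≈ 14.01
i=3: S_3 = 4.79 * 1.71^3 ≈ 23.95
The first 4 terms are: [4.79, 8.19, 14.01, 23.95]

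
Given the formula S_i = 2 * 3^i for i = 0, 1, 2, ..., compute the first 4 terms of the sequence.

This is a geometric sequence.
i=0: S_0 = 2 * 3^0 = 2
i=1: S_1 = 2 * 3^1 = 6
i=2: S_2 = 2 * 3^2 = 18
i=3: S_3 = 2 * 3^3 = 54
The first 4 terms are: [2, 6, 18, 54]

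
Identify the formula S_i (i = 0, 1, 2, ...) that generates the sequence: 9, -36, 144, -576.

Check ratios: -36 / 9 = -4.0
Common ratio r = -4.
First term a = 9.
Formula: S_i = 9 * (-4)^i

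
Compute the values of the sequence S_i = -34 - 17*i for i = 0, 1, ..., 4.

This is an arithmetic sequence.
i=0: S_0 = -34 + -17*0 = -34
i=1: S_1 = -34 + -17*1 = -51
i=2: S_2 = -34 + -17*2 = -68
i=3: S_3 = -34 + -17*3 = -85
i=4: S_4 = -34 + -17*4 = -102
The first 5 terms are: [-34, -51, -68, -85, -102]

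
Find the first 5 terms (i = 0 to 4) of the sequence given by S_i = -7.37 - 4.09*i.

This is an arithmetic sequence.
i=0: S_0 = -7.37 + -4.09*0 = -7.37
i=1: S_1 = -7.37 + -4.09*1 = -11.46
i=2: S_2 = -7.37 + -4.09*2 = -15.55
i=3: S_3 = -7.37 + -4.09*3 = -19.64
i=4: S_4 = -7.37 + -4.09*4 = -23.73
The first 5 terms are: [-7.37, -11.46, -15.55, -19.64, -23.73]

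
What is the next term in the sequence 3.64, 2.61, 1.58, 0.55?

Differences: 2.61 - 3.64 = -1.03
This is an arithmetic sequence with common difference d = -1.03.
Next term = 0.55 + -1.03 = -0.48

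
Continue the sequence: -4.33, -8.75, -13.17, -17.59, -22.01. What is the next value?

Differences: -8.75 - -4.33 = -4.42
This is an arithmetic sequence with common difference d = -4.42.
Next term = -22.01 + -4.42 = -26.43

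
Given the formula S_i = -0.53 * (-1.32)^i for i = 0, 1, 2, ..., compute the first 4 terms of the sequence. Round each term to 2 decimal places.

This is a geometric sequence.
i=0: S_0 = -0.53 * (-1.32)^0 = -0.53
i=1: S_1 = -0.53 * (-1.32)^1 ≈ 0.7
i=2: S_2 = -0.53 * (-1.32)^2 ≈ -0.92
i=3: S_3 = -0.53 * (-1.32)^3 ≈ 1.22
The first 4 terms are: [-0.53, 0.7, -0.92, 1.22]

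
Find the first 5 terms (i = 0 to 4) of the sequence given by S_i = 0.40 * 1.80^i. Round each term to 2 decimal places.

This is a geometric sequence.
i=0: S_0 = 0.4 * 1.8^0 = 0.4
i=1: S_1 = 0.4 * 1.8^1 = 0.72
i=2: S_2 = 0.4 * 1.8^2 ≈ 1.3
i=3: S_3 = 0.4 * 1.8^3 ≈ 2.33
i=4: S_4 = 0.4 * 1.8^4 ≈ 4.2
The first 5 terms are: [0.4, 0.72, 1.3, 2.33, 4.2]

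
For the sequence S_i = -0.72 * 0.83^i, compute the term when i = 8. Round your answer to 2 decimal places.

S_8 = -0.72 * 0.83^8 ≈ -0.72 * 0.2252 ≈ -0.16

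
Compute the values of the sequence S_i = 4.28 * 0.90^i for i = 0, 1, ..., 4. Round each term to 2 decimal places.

This is a geometric sequence.
i=0: S_0 = 4.28 * 0.9^0 = 4.28
i=1: S_1 = 4.28 * 0.9^1 ≈ 3.85
i=2: S_2 = 4.28 * 0.9^2 ≈ 3.47
i=3: S_3 = 4.28 * 0.9^3 ≈ 3.12
i=4: S_4 = 4.28 * 0.9^4 ≈ 2.81
The first 5 terms are: [4.28, 3.85, 3.47, 3.12, 2.81]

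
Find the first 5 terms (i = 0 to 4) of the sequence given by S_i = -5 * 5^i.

This is a geometric sequence.
i=0: S_0 = -5 * 5^0 = -5
i=1: S_1 = -5 * 5^1 = -25
i=2: S_2 = -5 * 5^2 = -125
i=3: S_3 = -5 * 5^3 = -625
i=4: S_4 = -5 * 5^4 = -3125
The first 5 terms are: [-5, -25, -125, -625, -3125]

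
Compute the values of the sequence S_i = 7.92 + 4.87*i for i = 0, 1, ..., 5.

This is an arithmetic sequence.
i=0: S_0 = 7.92 + 4.87*0 = 7.92
i=1: S_1 = 7.92 + 4.87*1 = 12.79
i=2: S_2 = 7.92 + 4.87*2 = 17.66
i=3: S_3 = 7.92 + 4.87*3 = 22.53
i=4: S_4 = 7.92 + 4.87*4 = 27.4
i=5: S_5 = 7.92 + 4.87*5 = 32.27
The first 6 terms are: [7.92, 12.79, 17.66, 22.53, 27.4, 32.27]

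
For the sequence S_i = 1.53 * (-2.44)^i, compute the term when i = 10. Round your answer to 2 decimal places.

S_10 = 1.53 * (-2.44)^10 ≈ 1.53 * 7479.9426 ≈ 11444.31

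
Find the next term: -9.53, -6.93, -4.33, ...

Differences: -6.93 - -9.53 = 2.6
This is an arithmetic sequence with common difference d = 2.6.
Next term = -4.33 + 2.6 = -1.73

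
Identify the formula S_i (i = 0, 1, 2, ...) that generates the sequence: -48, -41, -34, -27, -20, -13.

Check differences: -41 - -48 = 7
-34 - -41 = 7
Common difference d = 7.
First term a = -48.
Formula: S_i = -48 + 7*i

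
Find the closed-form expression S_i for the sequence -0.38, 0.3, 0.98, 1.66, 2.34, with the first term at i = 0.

Check differences: 0.3 - -0.38 = 0.68
0.98 - 0.3 = 0.68
Common difference d = 0.68.
First term a = -0.38.
Formula: S_i = -0.38 + 0.68*i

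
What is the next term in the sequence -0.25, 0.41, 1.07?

Differences: 0.41 - -0.25 = 0.66
This is an arithmetic sequence with common difference d = 0.66.
Next term = 1.07 + 0.66 = 1.73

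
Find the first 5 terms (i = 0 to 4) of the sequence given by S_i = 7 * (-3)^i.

This is a geometric sequence.
i=0: S_0 = 7 * (-3)^0 = 7
i=1: S_1 = 7 * (-3)^1 = -21
i=2: S_2 = 7 * (-3)^2 = 63
i=3: S_3 = 7 * (-3)^3 = -189
i=4: S_4 = 7 * (-3)^4 = 567
The first 5 terms are: [7, -21, 63, -189, 567]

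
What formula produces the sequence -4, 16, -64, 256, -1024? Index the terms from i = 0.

Check ratios: 16 / -4 = -4.0
Common ratio r = -4.
First term a = -4.
Formula: S_i = -4 * (-4)^i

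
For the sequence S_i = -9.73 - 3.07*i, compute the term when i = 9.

S_9 = -9.73 + -3.07*9 = -9.73 + -27.63 = -37.36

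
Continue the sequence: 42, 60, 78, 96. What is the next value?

Differences: 60 - 42 = 18
This is an arithmetic sequence with common difference d = 18.
Next term = 96 + 18 = 114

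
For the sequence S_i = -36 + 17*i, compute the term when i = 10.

S_10 = -36 + 17*10 = -36 + 170 = 134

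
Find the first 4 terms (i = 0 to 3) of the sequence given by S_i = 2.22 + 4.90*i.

This is an arithmetic sequence.
i=0: S_0 = 2.22 + 4.9*0 = 2.22
i=1: S_1 = 2.22 + 4.9*1 = 7.12
i=2: S_2 = 2.22 + 4.9*2 = 12.02
i=3: S_3 = 2.22 + 4.9*3 = 16.92
The first 4 terms are: [2.22, 7.12, 12.02, 16.92]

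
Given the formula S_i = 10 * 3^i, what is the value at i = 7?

S_7 = 10 * 3^7 = 10 * 2187 = 21870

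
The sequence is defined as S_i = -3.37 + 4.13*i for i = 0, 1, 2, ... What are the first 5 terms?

This is an arithmetic sequence.
i=0: S_0 = -3.37 + 4.13*0 = -3.37
i=1: S_1 = -3.37 + 4.13*1 = 0.76
i=2: S_2 = -3.37 + 4.13*2 = 4.89
i=3: S_3 = -3.37 + 4.13*3 = 9.02
i=4: S_4 = -3.37 + 4.13*4 = 13.15
The first 5 terms are: [-3.37, 0.76, 4.89, 9.02, 13.15]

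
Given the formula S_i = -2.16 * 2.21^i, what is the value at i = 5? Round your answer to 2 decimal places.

S_5 = -2.16 * 2.21^5 ≈ -2.16 * 52.7183 ≈ -113.87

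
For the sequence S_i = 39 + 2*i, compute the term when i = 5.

S_5 = 39 + 2*5 = 39 + 10 = 49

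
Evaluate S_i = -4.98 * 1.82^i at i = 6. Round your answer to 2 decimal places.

S_6 = -4.98 * 1.82^6 ≈ -4.98 * 36.3436 ≈ -180.99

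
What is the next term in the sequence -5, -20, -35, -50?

Differences: -20 - -5 = -15
This is an arithmetic sequence with common difference d = -15.
Next term = -50 + -15 = -65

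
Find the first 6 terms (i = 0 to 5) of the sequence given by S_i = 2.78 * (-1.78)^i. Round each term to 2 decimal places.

This is a geometric sequence.
i=0: S_0 = 2.78 * (-1.78)^0 = 2.78
i=1: S_1 = 2.78 * (-1.78)^1 ≈ -4.95
i=2: S_2 = 2.78 * (-1.78)^2 ≈ 8.81
i=3: S_3 = 2.78 * (-1.78)^3 ≈ -15.68
i=4: S_4 = 2.78 * (-1.78)^4 ≈ 27.91
i=5: S_5 = 2.78 * (-1.78)^5 ≈ -49.68
The first 6 terms are: [2.78, -4.95, 8.81, -15.68, 27.91, -49.68]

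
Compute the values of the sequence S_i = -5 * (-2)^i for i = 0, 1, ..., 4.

This is a geometric sequence.
i=0: S_0 = -5 * (-2)^0 = -5
i=1: S_1 = -5 * (-2)^1 = 10
i=2: S_2 = -5 * (-2)^2 = -20
i=3: S_3 = -5 * (-2)^3 = 40
i=4: S_4 = -5 * (-2)^4 = -80
The first 5 terms are: [-5, 10, -20, 40, -80]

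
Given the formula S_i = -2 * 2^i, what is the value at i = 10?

S_10 = -2 * 2^10 = -2 * 1024 = -2048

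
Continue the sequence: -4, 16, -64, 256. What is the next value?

Ratios: 16 / -4 = -4.0
This is a geometric sequence with common ratio r = -4.
Next term = 256 * -4 = -1024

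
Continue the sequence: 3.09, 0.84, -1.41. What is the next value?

Differences: 0.84 - 3.09 = -2.25
This is an arithmetic sequence with common difference d = -2.25.
Next term = -1.41 + -2.25 = -3.66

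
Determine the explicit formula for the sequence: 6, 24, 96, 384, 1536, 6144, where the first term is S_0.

Check ratios: 24 / 6 = 4.0
Common ratio r = 4.
First term a = 6.
Formula: S_i = 6 * 4^i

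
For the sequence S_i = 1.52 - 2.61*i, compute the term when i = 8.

S_8 = 1.52 + -2.61*8 = 1.52 + -20.88 = -19.36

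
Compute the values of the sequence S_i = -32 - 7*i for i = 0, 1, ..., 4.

This is an arithmetic sequence.
i=0: S_0 = -32 + -7*0 = -32
i=1: S_1 = -32 + -7*1 = -39
i=2: S_2 = -32 + -7*2 = -46
i=3: S_3 = -32 + -7*3 = -53
i=4: S_4 = -32 + -7*4 = -60
The first 5 terms are: [-32, -39, -46, -53, -60]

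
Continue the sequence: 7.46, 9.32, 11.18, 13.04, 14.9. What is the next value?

Differences: 9.32 - 7.46 = 1.86
This is an arithmetic sequence with common difference d = 1.86.
Next term = 14.9 + 1.86 = 16.76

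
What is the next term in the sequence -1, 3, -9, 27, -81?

Ratios: 3 / -1 = -3.0
This is a geometric sequence with common ratio r = -3.
Next term = -81 * -3 = 243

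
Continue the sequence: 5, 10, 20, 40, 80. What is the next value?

Ratios: 10 / 5 = 2.0
This is a geometric sequence with common ratio r = 2.
Next term = 80 * 2 = 160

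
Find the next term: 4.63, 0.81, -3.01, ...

Differences: 0.81 - 4.63 = -3.82
This is an arithmetic sequence with common difference d = -3.82.
Next term = -3.01 + -3.82 = -6.83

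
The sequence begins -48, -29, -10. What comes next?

Differences: -29 - -48 = 19
This is an arithmetic sequence with common difference d = 19.
Next term = -10 + 19 = 9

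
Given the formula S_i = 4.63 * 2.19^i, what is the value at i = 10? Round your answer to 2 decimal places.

S_10 = 4.63 * 2.19^10 ≈ 4.63 * 2537.7051 ≈ 11749.57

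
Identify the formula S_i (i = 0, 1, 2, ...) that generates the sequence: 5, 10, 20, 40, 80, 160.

Check ratios: 10 / 5 = 2.0
Common ratio r = 2.
First term a = 5.
Formula: S_i = 5 * 2^i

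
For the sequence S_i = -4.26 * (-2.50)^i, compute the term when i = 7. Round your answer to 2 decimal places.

S_7 = -4.26 * (-2.5)^7 ≈ -4.26 * -610.3516 ≈ 2600.1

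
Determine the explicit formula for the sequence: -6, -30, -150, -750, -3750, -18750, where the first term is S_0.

Check ratios: -30 / -6 = 5.0
Common ratio r = 5.
First term a = -6.
Formula: S_i = -6 * 5^i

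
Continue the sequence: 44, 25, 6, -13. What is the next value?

Differences: 25 - 44 = -19
This is an arithmetic sequence with common difference d = -19.
Next term = -13 + -19 = -32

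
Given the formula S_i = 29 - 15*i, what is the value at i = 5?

S_5 = 29 + -15*5 = 29 + -75 = -46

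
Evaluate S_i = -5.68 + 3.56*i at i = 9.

S_9 = -5.68 + 3.56*9 = -5.68 + 32.04 = 26.36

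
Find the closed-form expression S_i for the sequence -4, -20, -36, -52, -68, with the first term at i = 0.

Check differences: -20 - -4 = -16
-36 - -20 = -16
Common difference d = -16.
First term a = -4.
Formula: S_i = -4 - 16*i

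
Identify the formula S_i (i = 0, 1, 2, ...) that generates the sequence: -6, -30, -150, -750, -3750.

Check ratios: -30 / -6 = 5.0
Common ratio r = 5.
First term a = -6.
Formula: S_i = -6 * 5^i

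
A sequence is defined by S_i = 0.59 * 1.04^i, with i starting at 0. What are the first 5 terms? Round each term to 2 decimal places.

This is a geometric sequence.
i=0: S_0 = 0.59 * 1.04^0 = 0.59
i=1: S_1 = 0.59 * 1.04^1 ≈ 0.61
i=2: S_2 = 0.59 * 1.04^2 ≈ 0.64
i=3: S_3 = 0.59 * 1.04^3 ≈ 0.66
i=4: S_4 = 0.59 * 1.04^4 ≈ 0.69
The first 5 terms are: [0.59, 0.61, 0.64, 0.66, 0.69]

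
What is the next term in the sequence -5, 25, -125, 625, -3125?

Ratios: 25 / -5 = -5.0
This is a geometric sequence with common ratio r = -5.
Next term = -3125 * -5 = 15625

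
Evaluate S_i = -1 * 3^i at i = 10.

S_10 = -1 * 3^10 = -1 * 59049 = -59049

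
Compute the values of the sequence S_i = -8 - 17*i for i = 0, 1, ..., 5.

This is an arithmetic sequence.
i=0: S_0 = -8 + -17*0 = -8
i=1: S_1 = -8 + -17*1 = -25
i=2: S_2 = -8 + -17*2 = -42
i=3: S_3 = -8 + -17*3 = -59
i=4: S_4 = -8 + -17*4 = -76
i=5: S_5 = -8 + -17*5 = -93
The first 6 terms are: [-8, -25, -42, -59, -76, -93]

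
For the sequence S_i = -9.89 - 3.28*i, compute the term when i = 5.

S_5 = -9.89 + -3.28*5 = -9.89 + -16.4 = -26.29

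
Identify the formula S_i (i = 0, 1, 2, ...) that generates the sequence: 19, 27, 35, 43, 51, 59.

Check differences: 27 - 19 = 8
35 - 27 = 8
Common difference d = 8.
First term a = 19.
Formula: S_i = 19 + 8*i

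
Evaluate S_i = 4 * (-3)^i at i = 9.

S_9 = 4 * (-3)^9 = 4 * -19683 = -78732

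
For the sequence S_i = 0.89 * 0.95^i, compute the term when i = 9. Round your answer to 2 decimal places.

S_9 = 0.89 * 0.95^9 ≈ 0.89 * 0.6302 ≈ 0.56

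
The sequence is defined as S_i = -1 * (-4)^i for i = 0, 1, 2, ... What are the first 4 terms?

This is a geometric sequence.
i=0: S_0 = -1 * (-4)^0 = -1
i=1: S_1 = -1 * (-4)^1 = 4
i=2: S_2 = -1 * (-4)^2 = -16
i=3: S_3 = -1 * (-4)^3 = 64
The first 4 terms are: [-1, 4, -16, 64]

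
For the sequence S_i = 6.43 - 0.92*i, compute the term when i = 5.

S_5 = 6.43 + -0.92*5 = 6.43 + -4.6 = 1.83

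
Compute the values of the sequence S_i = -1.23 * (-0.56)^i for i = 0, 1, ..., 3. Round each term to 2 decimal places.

This is a geometric sequence.
i=0: S_0 = -1.23 * (-0.56)^0 = -1.23
i=1: S_1 = -1.23 * (-0.56)^1 ≈ 0.69
i=2: S_2 = -1.23 * (-0.56)^2 ≈ -0.39
i=3: S_3 = -1.23 * (-0.56)^3 ≈ 0.22
The first 4 terms are: [-1.23, 0.69, -0.39, 0.22]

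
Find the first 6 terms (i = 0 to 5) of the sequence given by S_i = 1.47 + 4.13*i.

This is an arithmetic sequence.
i=0: S_0 = 1.47 + 4.13*0 = 1.47
i=1: S_1 = 1.47 + 4.13*1 = 5.6
i=2: S_2 = 1.47 + 4.13*2 = 9.73
i=3: S_3 = 1.47 + 4.13*3 = 13.86
i=4: S_4 = 1.47 + 4.13*4 = 17.99
i=5: S_5 = 1.47 + 4.13*5 = 22.12
The first 6 terms are: [1.47, 5.6, 9.73, 13.86, 17.99, 22.12]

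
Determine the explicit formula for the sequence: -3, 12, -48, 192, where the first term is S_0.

Check ratios: 12 / -3 = -4.0
Common ratio r = -4.
First term a = -3.
Formula: S_i = -3 * (-4)^i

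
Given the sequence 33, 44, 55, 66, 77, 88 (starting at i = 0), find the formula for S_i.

Check differences: 44 - 33 = 11
55 - 44 = 11
Common difference d = 11.
First term a = 33.
Formula: S_i = 33 + 11*i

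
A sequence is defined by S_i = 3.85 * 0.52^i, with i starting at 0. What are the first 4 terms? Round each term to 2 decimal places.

This is a geometric sequence.
i=0: S_0 = 3.85 * 0.52^0 = 3.85
i=1: S_1 = 3.85 * 0.52^1 ≈ 2.0
i=2: S_2 = 3.85 * 0.52^2 ≈ 1.04
i=3: S_3 = 3.85 * 0.52^3 ≈ 0.54
The first 4 terms are: [3.85, 2.0, 1.04, 0.54]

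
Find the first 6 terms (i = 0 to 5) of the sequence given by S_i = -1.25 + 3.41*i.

This is an arithmetic sequence.
i=0: S_0 = -1.25 + 3.41*0 = -1.25
i=1: S_1 = -1.25 + 3.41*1 = 2.16
i=2: S_2 = -1.25 + 3.41*2 = 5.57
i=3: S_3 = -1.25 + 3.41*3 = 8.98
i=4: S_4 = -1.25 + 3.41*4 = 12.39
i=5: S_5 = -1.25 + 3.41*5 = 15.8
The first 6 terms are: [-1.25, 2.16, 5.57, 8.98, 12.39, 15.8]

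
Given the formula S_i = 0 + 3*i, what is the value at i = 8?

S_8 = 0 + 3*8 = 0 + 24 = 24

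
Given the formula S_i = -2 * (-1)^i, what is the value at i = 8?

S_8 = -2 * (-1)^8 = -2 * 1 = -2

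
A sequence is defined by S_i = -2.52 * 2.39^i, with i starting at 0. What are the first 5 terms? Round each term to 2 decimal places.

This is a geometric sequence.
i=0: S_0 = -2.52 * 2.39^0 = -2.52
i=1: S_1 = -2.52 * 2.39^1 ≈ -6.02
i=2: S_2 = -2.52 * 2.39^2 ≈ -14.39
i=3: S_3 = -2.52 * 2.39^3 ≈ -34.4
i=4: S_4 = -2.52 * 2.39^4 ≈ -82.22
The first 5 terms are: [-2.52, -6.02, -14.39, -34.4, -82.22]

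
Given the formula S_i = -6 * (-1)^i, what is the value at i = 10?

S_10 = -6 * (-1)^10 = -6 * 1 = -6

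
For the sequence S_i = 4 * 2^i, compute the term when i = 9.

S_9 = 4 * 2^9 = 4 * 512 = 2048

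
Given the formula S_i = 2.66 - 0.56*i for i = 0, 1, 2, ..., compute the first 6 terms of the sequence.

This is an arithmetic sequence.
i=0: S_0 = 2.66 + -0.56*0 = 2.66
i=1: S_1 = 2.66 + -0.56*1 = 2.1
i=2: S_2 = 2.66 + -0.56*2 = 1.54
i=3: S_3 = 2.66 + -0.56*3 = 0.98
i=4: S_4 = 2.66 + -0.56*4 = 0.42
i=5: S_5 = 2.66 + -0.56*5 = -0.14
The first 6 terms are: [2.66, 2.1, 1.54, 0.98, 0.42, -0.14]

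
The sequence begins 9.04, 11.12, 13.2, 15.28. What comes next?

Differences: 11.12 - 9.04 = 2.08
This is an arithmetic sequence with common difference d = 2.08.
Next term = 15.28 + 2.08 = 17.36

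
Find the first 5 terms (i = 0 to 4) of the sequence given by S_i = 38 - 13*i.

This is an arithmetic sequence.
i=0: S_0 = 38 + -13*0 = 38
i=1: S_1 = 38 + -13*1 = 25
i=2: S_2 = 38 + -13*2 = 12
i=3: S_3 = 38 + -13*3 = -1
i=4: S_4 = 38 + -13*4 = -14
The first 5 terms are: [38, 25, 12, -1, -14]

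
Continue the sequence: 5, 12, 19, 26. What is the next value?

Differences: 12 - 5 = 7
This is an arithmetic sequence with common difference d = 7.
Next term = 26 + 7 = 33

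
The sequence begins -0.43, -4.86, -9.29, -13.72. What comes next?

Differences: -4.86 - -0.43 = -4.43
This is an arithmetic sequence with common difference d = -4.43.
Next term = -13.72 + -4.43 = -18.15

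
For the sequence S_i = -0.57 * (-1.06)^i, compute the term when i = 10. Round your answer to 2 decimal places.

S_10 = -0.57 * (-1.06)^10 ≈ -0.57 * 1.7908 ≈ -1.02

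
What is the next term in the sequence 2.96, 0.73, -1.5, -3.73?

Differences: 0.73 - 2.96 = -2.23
This is an arithmetic sequence with common difference d = -2.23.
Next term = -3.73 + -2.23 = -5.96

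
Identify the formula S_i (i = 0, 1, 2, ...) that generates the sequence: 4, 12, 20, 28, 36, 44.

Check differences: 12 - 4 = 8
20 - 12 = 8
Common difference d = 8.
First term a = 4.
Formula: S_i = 4 + 8*i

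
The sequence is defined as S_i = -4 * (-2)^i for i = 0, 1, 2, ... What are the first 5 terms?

This is a geometric sequence.
i=0: S_0 = -4 * (-2)^0 = -4
i=1: S_1 = -4 * (-2)^1 = 8
i=2: S_2 = -4 * (-2)^2 = -16
i=3: S_3 = -4 * (-2)^3 = 32
i=4: S_4 = -4 * (-2)^4 = -64
The first 5 terms are: [-4, 8, -16, 32, -64]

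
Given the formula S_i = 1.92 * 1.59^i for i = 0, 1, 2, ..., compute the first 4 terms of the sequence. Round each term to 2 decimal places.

This is a geometric sequence.
i=0: S_0 = 1.92 * 1.59^0 = 1.92
i=1: S_1 = 1.92 * 1.59^1 ≈ 3.05
i=2: S_2 = 1.92 * 1.59^2 ≈ 4.85
i=3: S_3 = 1.92 * 1.59^3 ≈ 7.72
The first 4 terms are: [1.92, 3.05, 4.85, 7.72]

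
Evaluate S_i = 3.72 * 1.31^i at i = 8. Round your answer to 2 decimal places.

S_8 = 3.72 * 1.31^8 ≈ 3.72 * 8.673 ≈ 32.26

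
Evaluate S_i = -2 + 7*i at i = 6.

S_6 = -2 + 7*6 = -2 + 42 = 40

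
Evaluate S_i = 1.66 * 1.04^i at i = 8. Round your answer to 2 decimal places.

S_8 = 1.66 * 1.04^8 ≈ 1.66 * 1.3686 ≈ 2.27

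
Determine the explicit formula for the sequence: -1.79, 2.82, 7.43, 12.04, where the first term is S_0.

Check differences: 2.82 - -1.79 = 4.61
7.43 - 2.82 = 4.61
Common difference d = 4.61.
First term a = -1.79.
Formula: S_i = -1.79 + 4.61*i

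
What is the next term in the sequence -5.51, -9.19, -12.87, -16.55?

Differences: -9.19 - -5.51 = -3.68
This is an arithmetic sequence with common difference d = -3.68.
Next term = -16.55 + -3.68 = -20.23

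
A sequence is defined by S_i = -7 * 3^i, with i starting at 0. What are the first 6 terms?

This is a geometric sequence.
i=0: S_0 = -7 * 3^0 = -7
i=1: S_1 = -7 * 3^1 = -21
i=2: S_2 = -7 * 3^2 = -63
i=3: S_3 = -7 * 3^3 = -189
i=4: S_4 = -7 * 3^4 = -567
i=5: S_5 = -7 * 3^5 = -1701
The first 6 terms are: [-7, -21, -63, -189, -567, -1701]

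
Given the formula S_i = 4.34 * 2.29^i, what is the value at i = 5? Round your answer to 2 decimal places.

S_5 = 4.34 * 2.29^5 ≈ 4.34 * 62.9763 ≈ 273.32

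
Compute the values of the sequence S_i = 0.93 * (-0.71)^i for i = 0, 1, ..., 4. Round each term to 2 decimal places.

This is a geometric sequence.
i=0: S_0 = 0.93 * (-0.71)^0 = 0.93
i=1: S_1 = 0.93 * (-0.71)^1 ≈ -0.66
i=2: S_2 = 0.93 * (-0.71)^2 ≈ 0.47
i=3: S_3 = 0.93 * (-0.71)^3 ≈ -0.33
i=4: S_4 = 0.93 * (-0.71)^4 ≈ 0.24
The first 5 terms are: [0.93, -0.66, 0.47, -0.33, 0.24]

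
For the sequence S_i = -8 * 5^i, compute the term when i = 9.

S_9 = -8 * 5^9 = -8 * 1953125 = -15625000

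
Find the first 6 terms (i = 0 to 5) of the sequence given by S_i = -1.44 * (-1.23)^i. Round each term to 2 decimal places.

This is a geometric sequence.
i=0: S_0 = -1.44 * (-1.23)^0 = -1.44
i=1: S_1 = -1.44 * (-1.23)^1 ≈ 1.77
i=2: S_2 = -1.44 * (-1.23)^2 ≈ -2.18
i=3: S_3 = -1.44 * (-1.23)^3 ≈ 2.68
i=4: S_4 = -1.44 * (-1.23)^4 ≈ -3.3
i=5: S_5 = -1.44 * (-1.23)^5 ≈ 4.05
The first 6 terms are: [-1.44, 1.77, -2.18, 2.68, -3.3, 4.05]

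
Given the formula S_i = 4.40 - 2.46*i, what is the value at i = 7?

S_7 = 4.4 + -2.46*7 = 4.4 + -17.22 = -12.82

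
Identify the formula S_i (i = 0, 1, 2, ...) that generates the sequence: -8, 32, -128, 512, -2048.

Check ratios: 32 / -8 = -4.0
Common ratio r = -4.
First term a = -8.
Formula: S_i = -8 * (-4)^i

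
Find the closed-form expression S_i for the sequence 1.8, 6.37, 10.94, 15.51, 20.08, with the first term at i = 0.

Check differences: 6.37 - 1.8 = 4.57
10.94 - 6.37 = 4.57
Common difference d = 4.57.
First term a = 1.8.
Formula: S_i = 1.80 + 4.57*i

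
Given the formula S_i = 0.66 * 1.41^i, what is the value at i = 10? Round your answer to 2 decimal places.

S_10 = 0.66 * 1.41^10 ≈ 0.66 * 31.0593 ≈ 20.5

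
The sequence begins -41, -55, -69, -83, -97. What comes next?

Differences: -55 - -41 = -14
This is an arithmetic sequence with common difference d = -14.
Next term = -97 + -14 = -111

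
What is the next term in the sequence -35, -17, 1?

Differences: -17 - -35 = 18
This is an arithmetic sequence with common difference d = 18.
Next term = 1 + 18 = 19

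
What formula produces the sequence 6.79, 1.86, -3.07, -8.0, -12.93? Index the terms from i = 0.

Check differences: 1.86 - 6.79 = -4.93
-3.07 - 1.86 = -4.93
Common difference d = -4.93.
First term a = 6.79.
Formula: S_i = 6.79 - 4.93*i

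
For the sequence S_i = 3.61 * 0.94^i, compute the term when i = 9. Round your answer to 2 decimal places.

S_9 = 3.61 * 0.94^9 ≈ 3.61 * 0.573 ≈ 2.07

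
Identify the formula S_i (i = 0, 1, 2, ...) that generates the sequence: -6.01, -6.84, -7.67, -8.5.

Check differences: -6.84 - -6.01 = -0.83
-7.67 - -6.84 = -0.83
Common difference d = -0.83.
First term a = -6.01.
Formula: S_i = -6.01 - 0.83*i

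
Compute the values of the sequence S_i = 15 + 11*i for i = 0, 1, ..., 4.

This is an arithmetic sequence.
i=0: S_0 = 15 + 11*0 = 15
i=1: S_1 = 15 + 11*1 = 26
i=2: S_2 = 15 + 11*2 = 37
i=3: S_3 = 15 + 11*3 = 48
i=4: S_4 = 15 + 11*4 = 59
The first 5 terms are: [15, 26, 37, 48, 59]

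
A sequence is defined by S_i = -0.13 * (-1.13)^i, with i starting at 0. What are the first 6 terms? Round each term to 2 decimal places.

This is a geometric sequence.
i=0: S_0 = -0.13 * (-1.13)^0 = -0.13
i=1: S_1 = -0.13 * (-1.13)^1 ≈ 0.15
i=2: S_2 = -0.13 * (-1.13)^2 ≈ -0.17
i=3: S_3 = -0.13 * (-1.13)^3 ≈ 0.19
i=4: S_4 = -0.13 * (-1.13)^4 ≈ -0.21
i=5: S_5 = -0.13 * (-1.13)^5 ≈ 0.24
The first 6 terms are: [-0.13, 0.15, -0.17, 0.19, -0.21, 0.24]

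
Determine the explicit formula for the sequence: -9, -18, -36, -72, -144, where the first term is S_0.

Check ratios: -18 / -9 = 2.0
Common ratio r = 2.
First term a = -9.
Formula: S_i = -9 * 2^i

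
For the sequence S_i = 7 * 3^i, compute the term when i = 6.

S_6 = 7 * 3^6 = 7 * 729 = 5103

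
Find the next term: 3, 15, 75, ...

Ratios: 15 / 3 = 5.0
This is a geometric sequence with common ratio r = 5.
Next term = 75 * 5 = 375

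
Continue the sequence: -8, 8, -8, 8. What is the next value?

Ratios: 8 / -8 = -1.0
This is a geometric sequence with common ratio r = -1.
Next term = 8 * -1 = -8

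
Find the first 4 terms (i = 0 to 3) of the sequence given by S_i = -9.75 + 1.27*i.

This is an arithmetic sequence.
i=0: S_0 = -9.75 + 1.27*0 = -9.75
i=1: S_1 = -9.75 + 1.27*1 = -8.48
i=2: S_2 = -9.75 + 1.27*2 = -7.21
i=3: S_3 = -9.75 + 1.27*3 = -5.94
The first 4 terms are: [-9.75, -8.48, -7.21, -5.94]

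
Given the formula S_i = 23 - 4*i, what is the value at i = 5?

S_5 = 23 + -4*5 = 23 + -20 = 3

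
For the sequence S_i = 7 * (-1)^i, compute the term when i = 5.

S_5 = 7 * (-1)^5 = 7 * -1 = -7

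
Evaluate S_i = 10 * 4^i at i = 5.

S_5 = 10 * 4^5 = 10 * 1024 = 10240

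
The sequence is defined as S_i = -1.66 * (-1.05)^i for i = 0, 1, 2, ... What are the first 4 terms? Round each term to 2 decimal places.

This is a geometric sequence.
i=0: S_0 = -1.66 * (-1.05)^0 = -1.66
i=1: S_1 = -1.66 * (-1.05)^1 ≈ 1.74
i=2: S_2 = -1.66 * (-1.05)^2 ≈ -1.83
i=3: S_3 = -1.66 * (-1.05)^3 ≈ 1.92
The first 4 terms are: [-1.66, 1.74, -1.83, 1.92]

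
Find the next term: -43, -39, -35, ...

Differences: -39 - -43 = 4
This is an arithmetic sequence with common difference d = 4.
Next term = -35 + 4 = -31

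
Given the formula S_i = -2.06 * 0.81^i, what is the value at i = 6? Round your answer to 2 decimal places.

S_6 = -2.06 * 0.81^6 ≈ -2.06 * 0.2824 ≈ -0.58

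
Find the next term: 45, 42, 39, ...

Differences: 42 - 45 = -3
This is an arithmetic sequence with common difference d = -3.
Next term = 39 + -3 = 36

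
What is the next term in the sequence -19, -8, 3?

Differences: -8 - -19 = 11
This is an arithmetic sequence with common difference d = 11.
Next term = 3 + 11 = 14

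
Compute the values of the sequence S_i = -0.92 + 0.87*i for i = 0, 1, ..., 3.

This is an arithmetic sequence.
i=0: S_0 = -0.92 + 0.87*0 = -0.92
i=1: S_1 = -0.92 + 0.87*1 = -0.05
i=2: S_2 = -0.92 + 0.87*2 = 0.82
i=3: S_3 = -0.92 + 0.87*3 = 1.69
The first 4 terms are: [-0.92, -0.05, 0.82, 1.69]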